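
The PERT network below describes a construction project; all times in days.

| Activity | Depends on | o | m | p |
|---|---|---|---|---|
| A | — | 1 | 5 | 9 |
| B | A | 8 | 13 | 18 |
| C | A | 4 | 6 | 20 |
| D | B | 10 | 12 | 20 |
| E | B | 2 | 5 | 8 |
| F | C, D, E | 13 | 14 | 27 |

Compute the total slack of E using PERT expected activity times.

8 days

te_A = (1 + 4·5 + 9)/6 = 30/6 = 5
te_B = (8 + 4·13 + 18)/6 = 78/6 = 13
te_C = (4 + 4·6 + 20)/6 = 48/6 = 8
te_D = (10 + 4·12 + 20)/6 = 78/6 = 13
te_E = (2 + 4·5 + 8)/6 = 30/6 = 5
te_F = (13 + 4·14 + 27)/6 = 96/6 = 16

Forward pass:
ES_A = 0; EF_A = 5
ES_B = 5; EF_B = 5+13 = 18
ES_C = 5; EF_C = 5+8 = 13
ES_D = 18; EF_D = 18+13 = 31
ES_E = 18; EF_E = 18+5 = 23
ES_F = max(EF_C=13, EF_D=31, EF_E=23) = 31; EF_F = 31+16 = 47
Expected project duration μ = 47 days. Critical path: A → B → D → F.

Backward pass:
LF_F = 47; LS_F = 47−16 = 31
LF_E = LS_F = 31; LS_E = 31−5 = 26
LF_D = LS_F = 31; LS_D = 31−13 = 18
LF_C = LS_F = 31; LS_C = 31−8 = 23
LF_B = min(LS_D=18, LS_E=26) = 18; LS_B = 18−13 = 5
LF_A = min(LS_B=5, LS_C=23) = 5; LS_A = 5−5 = 0
Slack_E = LS_E − ES_E = 26 − 18 = 8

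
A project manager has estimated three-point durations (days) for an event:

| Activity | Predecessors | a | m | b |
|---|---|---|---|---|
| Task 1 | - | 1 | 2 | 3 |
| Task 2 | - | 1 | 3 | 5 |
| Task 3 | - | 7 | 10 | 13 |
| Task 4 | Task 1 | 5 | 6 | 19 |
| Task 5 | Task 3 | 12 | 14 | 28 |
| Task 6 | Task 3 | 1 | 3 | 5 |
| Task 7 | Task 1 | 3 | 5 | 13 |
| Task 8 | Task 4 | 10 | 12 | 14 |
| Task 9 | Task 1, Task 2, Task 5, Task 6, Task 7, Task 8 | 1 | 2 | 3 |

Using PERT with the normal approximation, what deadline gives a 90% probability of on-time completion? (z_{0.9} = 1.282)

31.7 days

te_Task 1 = (1 + 4·2 + 3)/6 = 12/6 = 2; σ²_Task 1 = ((3−1)/6)² = 0.111
te_Task 2 = (1 + 4·3 + 5)/6 = 18/6 = 3; σ²_Task 2 = ((5−1)/6)² = 0.444
te_Task 3 = (7 + 4·10 + 13)/6 = 60/6 = 10; σ²_Task 3 = ((13−7)/6)² = 1.000
te_Task 4 = (5 + 4·6 + 19)/6 = 48/6 = 8; σ²_Task 4 = ((19−5)/6)² = 5.444
te_Task 5 = (12 + 4·14 + 28)/6 = 96/6 = 16; σ²_Task 5 = ((28−12)/6)² = 7.111
te_Task 6 = (1 + 4·3 + 5)/6 = 18/6 = 3; σ²_Task 6 = ((5−1)/6)² = 0.444
te_Task 7 = (3 + 4·5 + 13)/6 = 36/6 = 6; σ²_Task 7 = ((13−3)/6)² = 2.778
te_Task 8 = (10 + 4·12 + 14)/6 = 72/6 = 12; σ²_Task 8 = ((14−10)/6)² = 0.444
te_Task 9 = (1 + 4·2 + 3)/6 = 12/6 = 2; σ²_Task 9 = ((3−1)/6)² = 0.111

Forward pass:
ES_Task 1 = 0; EF_Task 1 = 2
ES_Task 2 = 0; EF_Task 2 = 3
ES_Task 3 = 0; EF_Task 3 = 10
ES_Task 4 = 2; EF_Task 4 = 2+8 = 10
ES_Task 5 = 10; EF_Task 5 = 10+16 = 26
ES_Task 6 = 10; EF_Task 6 = 10+3 = 13
ES_Task 7 = 2; EF_Task 7 = 2+6 = 8
ES_Task 8 = 10; EF_Task 8 = 10+12 = 22
ES_Task 9 = max(EF_Task 1=2, EF_Task 2=3, EF_Task 5=26, EF_Task 6=13, EF_Task 7=8, EF_Task 8=22) = 26; EF_Task 9 = 26+2 = 28
Expected project duration μ = 28 days. Critical path: Task 3 → Task 5 → Task 9.

Variance along critical path = 1.000 + 7.111 + 0.111 = 8.222; σ = 2.867 days.
D = μ + z·σ = 28 + 1.282·2.867 = 31.7 days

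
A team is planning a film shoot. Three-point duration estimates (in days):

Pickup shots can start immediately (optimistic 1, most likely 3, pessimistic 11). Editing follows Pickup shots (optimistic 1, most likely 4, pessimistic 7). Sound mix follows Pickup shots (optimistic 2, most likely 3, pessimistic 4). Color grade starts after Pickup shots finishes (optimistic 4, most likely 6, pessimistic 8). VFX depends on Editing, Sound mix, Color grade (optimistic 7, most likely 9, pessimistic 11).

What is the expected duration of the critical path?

te_Pickup shots = (1 + 4·3 + 11)/6 = 24/6 = 4
te_Editing = (1 + 4·4 + 7)/6 = 24/6 = 4
te_Sound mix = (2 + 4·3 + 4)/6 = 18/6 = 3
te_Color grade = (4 + 4·6 + 8)/6 = 36/6 = 6
te_VFX = (7 + 4·9 + 11)/6 = 54/6 = 9

Forward pass:
ES_Pickup shots = 0; EF_Pickup shots = 4
ES_Editing = 4; EF_Editing = 4+4 = 8
ES_Sound mix = 4; EF_Sound mix = 4+3 = 7
ES_Color grade = 4; EF_Color grade = 4+6 = 10
ES_VFX = max(EF_Editing=8, EF_Sound mix=7, EF_Color grade=10) = 10; EF_VFX = 10+9 = 19
Expected project duration μ = 19 days. Critical path: Pickup shots → Color grade → VFX.

19 days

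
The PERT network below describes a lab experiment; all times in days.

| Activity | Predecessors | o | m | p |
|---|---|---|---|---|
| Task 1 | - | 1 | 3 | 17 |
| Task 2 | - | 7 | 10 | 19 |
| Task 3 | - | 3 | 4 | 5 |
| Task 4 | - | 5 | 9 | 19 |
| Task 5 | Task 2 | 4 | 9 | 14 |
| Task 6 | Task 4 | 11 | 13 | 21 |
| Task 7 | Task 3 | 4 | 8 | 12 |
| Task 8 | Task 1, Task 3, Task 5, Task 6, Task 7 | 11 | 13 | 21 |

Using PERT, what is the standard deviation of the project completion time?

3.32 days

te_Task 1 = (1 + 4·3 + 17)/6 = 30/6 = 5; σ²_Task 1 = ((17−1)/6)² = 7.111
te_Task 2 = (7 + 4·10 + 19)/6 = 66/6 = 11; σ²_Task 2 = ((19−7)/6)² = 4.000
te_Task 3 = (3 + 4·4 + 5)/6 = 24/6 = 4; σ²_Task 3 = ((5−3)/6)² = 0.111
te_Task 4 = (5 + 4·9 + 19)/6 = 60/6 = 10; σ²_Task 4 = ((19−5)/6)² = 5.444
te_Task 5 = (4 + 4·9 + 14)/6 = 54/6 = 9; σ²_Task 5 = ((14−4)/6)² = 2.778
te_Task 6 = (11 + 4·13 + 21)/6 = 84/6 = 14; σ²_Task 6 = ((21−11)/6)² = 2.778
te_Task 7 = (4 + 4·8 + 12)/6 = 48/6 = 8; σ²_Task 7 = ((12−4)/6)² = 1.778
te_Task 8 = (11 + 4·13 + 21)/6 = 84/6 = 14; σ²_Task 8 = ((21−11)/6)² = 2.778

Forward pass:
ES_Task 1 = 0; EF_Task 1 = 5
ES_Task 2 = 0; EF_Task 2 = 11
ES_Task 3 = 0; EF_Task 3 = 4
ES_Task 4 = 0; EF_Task 4 = 10
ES_Task 5 = 11; EF_Task 5 = 11+9 = 20
ES_Task 6 = 10; EF_Task 6 = 10+14 = 24
ES_Task 7 = 4; EF_Task 7 = 4+8 = 12
ES_Task 8 = max(EF_Task 1=5, EF_Task 3=4, EF_Task 5=20, EF_Task 6=24, EF_Task 7=12) = 24; EF_Task 8 = 24+14 = 38
Expected project duration μ = 38 days. Critical path: Task 4 → Task 6 → Task 8.

Variance along critical path = 5.444 + 2.778 + 2.778 = 11.000
σ = √11.000 = 3.317 days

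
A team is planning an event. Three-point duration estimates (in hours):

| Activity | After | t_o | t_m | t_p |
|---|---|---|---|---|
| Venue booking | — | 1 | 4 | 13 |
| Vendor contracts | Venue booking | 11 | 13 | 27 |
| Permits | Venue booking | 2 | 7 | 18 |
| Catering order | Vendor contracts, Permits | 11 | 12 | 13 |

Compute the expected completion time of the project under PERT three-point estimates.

32 hours

te_Venue booking = (1 + 4·4 + 13)/6 = 30/6 = 5
te_Vendor contracts = (11 + 4·13 + 27)/6 = 90/6 = 15
te_Permits = (2 + 4·7 + 18)/6 = 48/6 = 8
te_Catering order = (11 + 4·12 + 13)/6 = 72/6 = 12

Forward pass:
ES_Venue booking = 0; EF_Venue booking = 5
ES_Vendor contracts = 5; EF_Vendor contracts = 5+15 = 20
ES_Permits = 5; EF_Permits = 5+8 = 13
ES_Catering order = max(EF_Vendor contracts=20, EF_Permits=13) = 20; EF_Catering order = 20+12 = 32
Expected project duration μ = 32 hours. Critical path: Venue booking → Vendor contracts → Catering order.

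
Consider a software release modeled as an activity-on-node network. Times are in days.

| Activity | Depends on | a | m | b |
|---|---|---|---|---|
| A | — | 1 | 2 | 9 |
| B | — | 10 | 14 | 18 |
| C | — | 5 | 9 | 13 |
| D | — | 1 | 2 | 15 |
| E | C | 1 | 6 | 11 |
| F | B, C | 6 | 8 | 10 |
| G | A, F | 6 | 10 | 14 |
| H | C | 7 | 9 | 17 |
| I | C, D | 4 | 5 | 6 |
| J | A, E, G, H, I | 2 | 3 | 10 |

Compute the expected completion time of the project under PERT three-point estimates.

te_A = (1 + 4·2 + 9)/6 = 18/6 = 3
te_B = (10 + 4·14 + 18)/6 = 84/6 = 14
te_C = (5 + 4·9 + 13)/6 = 54/6 = 9
te_D = (1 + 4·2 + 15)/6 = 24/6 = 4
te_E = (1 + 4·6 + 11)/6 = 36/6 = 6
te_F = (6 + 4·8 + 10)/6 = 48/6 = 8
te_G = (6 + 4·10 + 14)/6 = 60/6 = 10
te_H = (7 + 4·9 + 17)/6 = 60/6 = 10
te_I = (4 + 4·5 + 6)/6 = 30/6 = 5
te_J = (2 + 4·3 + 10)/6 = 24/6 = 4

Forward pass:
ES_A = 0; EF_A = 3
ES_B = 0; EF_B = 14
ES_C = 0; EF_C = 9
ES_D = 0; EF_D = 4
ES_E = 9; EF_E = 9+6 = 15
ES_F = max(EF_B=14, EF_C=9) = 14; EF_F = 14+8 = 22
ES_G = max(EF_A=3, EF_F=22) = 22; EF_G = 22+10 = 32
ES_H = 9; EF_H = 9+10 = 19
ES_I = max(EF_C=9, EF_D=4) = 9; EF_I = 9+5 = 14
ES_J = max(EF_A=3, EF_E=15, EF_G=32, EF_H=19, EF_I=14) = 32; EF_J = 32+4 = 36
Expected project duration μ = 36 days. Critical path: B → F → G → J.

36 days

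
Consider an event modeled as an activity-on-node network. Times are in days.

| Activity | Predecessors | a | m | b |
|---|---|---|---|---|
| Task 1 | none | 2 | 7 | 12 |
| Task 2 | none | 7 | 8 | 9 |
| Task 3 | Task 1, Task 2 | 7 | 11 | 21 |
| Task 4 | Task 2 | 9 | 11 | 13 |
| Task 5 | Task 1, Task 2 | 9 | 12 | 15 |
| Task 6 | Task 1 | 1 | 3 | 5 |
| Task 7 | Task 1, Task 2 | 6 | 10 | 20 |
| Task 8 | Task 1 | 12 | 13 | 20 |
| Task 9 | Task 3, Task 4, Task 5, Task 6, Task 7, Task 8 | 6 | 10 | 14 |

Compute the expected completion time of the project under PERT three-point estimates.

31 days

te_Task 1 = (2 + 4·7 + 12)/6 = 42/6 = 7
te_Task 2 = (7 + 4·8 + 9)/6 = 48/6 = 8
te_Task 3 = (7 + 4·11 + 21)/6 = 72/6 = 12
te_Task 4 = (9 + 4·11 + 13)/6 = 66/6 = 11
te_Task 5 = (9 + 4·12 + 15)/6 = 72/6 = 12
te_Task 6 = (1 + 4·3 + 5)/6 = 18/6 = 3
te_Task 7 = (6 + 4·10 + 20)/6 = 66/6 = 11
te_Task 8 = (12 + 4·13 + 20)/6 = 84/6 = 14
te_Task 9 = (6 + 4·10 + 14)/6 = 60/6 = 10

Forward pass:
ES_Task 1 = 0; EF_Task 1 = 7
ES_Task 2 = 0; EF_Task 2 = 8
ES_Task 3 = max(EF_Task 1=7, EF_Task 2=8) = 8; EF_Task 3 = 8+12 = 20
ES_Task 4 = 8; EF_Task 4 = 8+11 = 19
ES_Task 5 = max(EF_Task 1=7, EF_Task 2=8) = 8; EF_Task 5 = 8+12 = 20
ES_Task 6 = 7; EF_Task 6 = 7+3 = 10
ES_Task 7 = max(EF_Task 1=7, EF_Task 2=8) = 8; EF_Task 7 = 8+11 = 19
ES_Task 8 = 7; EF_Task 8 = 7+14 = 21
ES_Task 9 = max(EF_Task 3=20, EF_Task 4=19, EF_Task 5=20, EF_Task 6=10, EF_Task 7=19, EF_Task 8=21) = 21; EF_Task 9 = 21+10 = 31
Expected project duration μ = 31 days. Critical path: Task 1 → Task 8 → Task 9.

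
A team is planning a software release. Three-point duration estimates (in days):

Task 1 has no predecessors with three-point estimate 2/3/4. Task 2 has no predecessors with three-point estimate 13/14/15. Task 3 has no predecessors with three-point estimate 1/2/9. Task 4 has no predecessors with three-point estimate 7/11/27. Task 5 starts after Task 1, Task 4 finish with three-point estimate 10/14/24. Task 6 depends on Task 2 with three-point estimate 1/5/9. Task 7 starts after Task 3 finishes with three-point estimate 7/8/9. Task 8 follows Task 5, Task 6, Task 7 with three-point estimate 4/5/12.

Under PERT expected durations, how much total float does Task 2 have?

9 days

te_Task 1 = (2 + 4·3 + 4)/6 = 18/6 = 3
te_Task 2 = (13 + 4·14 + 15)/6 = 84/6 = 14
te_Task 3 = (1 + 4·2 + 9)/6 = 18/6 = 3
te_Task 4 = (7 + 4·11 + 27)/6 = 78/6 = 13
te_Task 5 = (10 + 4·14 + 24)/6 = 90/6 = 15
te_Task 6 = (1 + 4·5 + 9)/6 = 30/6 = 5
te_Task 7 = (7 + 4·8 + 9)/6 = 48/6 = 8
te_Task 8 = (4 + 4·5 + 12)/6 = 36/6 = 6

Forward pass:
ES_Task 1 = 0; EF_Task 1 = 3
ES_Task 2 = 0; EF_Task 2 = 14
ES_Task 3 = 0; EF_Task 3 = 3
ES_Task 4 = 0; EF_Task 4 = 13
ES_Task 5 = max(EF_Task 1=3, EF_Task 4=13) = 13; EF_Task 5 = 13+15 = 28
ES_Task 6 = 14; EF_Task 6 = 14+5 = 19
ES_Task 7 = 3; EF_Task 7 = 3+8 = 11
ES_Task 8 = max(EF_Task 5=28, EF_Task 6=19, EF_Task 7=11) = 28; EF_Task 8 = 28+6 = 34
Expected project duration μ = 34 days. Critical path: Task 4 → Task 5 → Task 8.

Backward pass:
LF_Task 8 = 34; LS_Task 8 = 34−6 = 28
LF_Task 7 = LS_Task 8 = 28; LS_Task 7 = 28−8 = 20
LF_Task 6 = LS_Task 8 = 28; LS_Task 6 = 28−5 = 23
LF_Task 5 = LS_Task 8 = 28; LS_Task 5 = 28−15 = 13
LF_Task 4 = LS_Task 5 = 13; LS_Task 4 = 13−13 = 0
LF_Task 3 = LS_Task 7 = 20; LS_Task 3 = 20−3 = 17
LF_Task 2 = LS_Task 6 = 23; LS_Task 2 = 23−14 = 9
LF_Task 1 = LS_Task 5 = 13; LS_Task 1 = 13−3 = 10
Slack_Task 2 = LS_Task 2 − ES_Task 2 = 9 − 0 = 9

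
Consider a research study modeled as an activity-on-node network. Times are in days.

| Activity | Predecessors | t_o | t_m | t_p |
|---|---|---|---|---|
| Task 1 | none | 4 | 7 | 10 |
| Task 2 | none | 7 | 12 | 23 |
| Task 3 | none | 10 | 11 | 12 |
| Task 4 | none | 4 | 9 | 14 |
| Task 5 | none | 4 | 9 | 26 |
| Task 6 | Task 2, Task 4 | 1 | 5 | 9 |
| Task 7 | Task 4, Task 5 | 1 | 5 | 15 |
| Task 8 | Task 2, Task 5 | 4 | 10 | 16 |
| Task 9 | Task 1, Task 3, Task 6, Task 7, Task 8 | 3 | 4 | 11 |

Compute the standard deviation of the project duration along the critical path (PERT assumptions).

te_Task 1 = (4 + 4·7 + 10)/6 = 42/6 = 7; σ²_Task 1 = ((10−4)/6)² = 1.000
te_Task 2 = (7 + 4·12 + 23)/6 = 78/6 = 13; σ²_Task 2 = ((23−7)/6)² = 7.111
te_Task 3 = (10 + 4·11 + 12)/6 = 66/6 = 11; σ²_Task 3 = ((12−10)/6)² = 0.111
te_Task 4 = (4 + 4·9 + 14)/6 = 54/6 = 9; σ²_Task 4 = ((14−4)/6)² = 2.778
te_Task 5 = (4 + 4·9 + 26)/6 = 66/6 = 11; σ²_Task 5 = ((26−4)/6)² = 13.444
te_Task 6 = (1 + 4·5 + 9)/6 = 30/6 = 5; σ²_Task 6 = ((9−1)/6)² = 1.778
te_Task 7 = (1 + 4·5 + 15)/6 = 36/6 = 6; σ²_Task 7 = ((15−1)/6)² = 5.444
te_Task 8 = (4 + 4·10 + 16)/6 = 60/6 = 10; σ²_Task 8 = ((16−4)/6)² = 4.000
te_Task 9 = (3 + 4·4 + 11)/6 = 30/6 = 5; σ²_Task 9 = ((11−3)/6)² = 1.778

Forward pass:
ES_Task 1 = 0; EF_Task 1 = 7
ES_Task 2 = 0; EF_Task 2 = 13
ES_Task 3 = 0; EF_Task 3 = 11
ES_Task 4 = 0; EF_Task 4 = 9
ES_Task 5 = 0; EF_Task 5 = 11
ES_Task 6 = max(EF_Task 2=13, EF_Task 4=9) = 13; EF_Task 6 = 13+5 = 18
ES_Task 7 = max(EF_Task 4=9, EF_Task 5=11) = 11; EF_Task 7 = 11+6 = 17
ES_Task 8 = max(EF_Task 2=13, EF_Task 5=11) = 13; EF_Task 8 = 13+10 = 23
ES_Task 9 = max(EF_Task 1=7, EF_Task 3=11, EF_Task 6=18, EF_Task 7=17, EF_Task 8=23) = 23; EF_Task 9 = 23+5 = 28
Expected project duration μ = 28 days. Critical path: Task 2 → Task 8 → Task 9.

Variance along critical path = 7.111 + 4.000 + 1.778 = 12.889
σ = √12.889 = 3.590 days

3.59 days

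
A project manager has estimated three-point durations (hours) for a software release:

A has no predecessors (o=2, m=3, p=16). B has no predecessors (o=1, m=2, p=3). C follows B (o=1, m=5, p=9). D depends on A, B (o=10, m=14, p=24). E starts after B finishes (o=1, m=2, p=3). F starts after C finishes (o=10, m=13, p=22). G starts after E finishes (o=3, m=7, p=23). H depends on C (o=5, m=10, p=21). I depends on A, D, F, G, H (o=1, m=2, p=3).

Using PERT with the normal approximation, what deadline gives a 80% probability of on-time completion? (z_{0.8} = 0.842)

te_A = (2 + 4·3 + 16)/6 = 30/6 = 5; σ²_A = ((16−2)/6)² = 5.444
te_B = (1 + 4·2 + 3)/6 = 12/6 = 2; σ²_B = ((3−1)/6)² = 0.111
te_C = (1 + 4·5 + 9)/6 = 30/6 = 5; σ²_C = ((9−1)/6)² = 1.778
te_D = (10 + 4·14 + 24)/6 = 90/6 = 15; σ²_D = ((24−10)/6)² = 5.444
te_E = (1 + 4·2 + 3)/6 = 12/6 = 2; σ²_E = ((3−1)/6)² = 0.111
te_F = (10 + 4·13 + 22)/6 = 84/6 = 14; σ²_F = ((22−10)/6)² = 4.000
te_G = (3 + 4·7 + 23)/6 = 54/6 = 9; σ²_G = ((23−3)/6)² = 11.111
te_H = (5 + 4·10 + 21)/6 = 66/6 = 11; σ²_H = ((21−5)/6)² = 7.111
te_I = (1 + 4·2 + 3)/6 = 12/6 = 2; σ²_I = ((3−1)/6)² = 0.111

Forward pass:
ES_A = 0; EF_A = 5
ES_B = 0; EF_B = 2
ES_C = 2; EF_C = 2+5 = 7
ES_D = max(EF_A=5, EF_B=2) = 5; EF_D = 5+15 = 20
ES_E = 2; EF_E = 2+2 = 4
ES_F = 7; EF_F = 7+14 = 21
ES_G = 4; EF_G = 4+9 = 13
ES_H = 7; EF_H = 7+11 = 18
ES_I = max(EF_A=5, EF_D=20, EF_F=21, EF_G=13, EF_H=18) = 21; EF_I = 21+2 = 23
Expected project duration μ = 23 hours. Critical path: B → C → F → I.

Variance along critical path = 0.111 + 1.778 + 4.000 + 0.111 = 6.000; σ = 2.449 hours.
D = μ + z·σ = 23 + 0.842·2.449 = 25.1 hours

25.1 hours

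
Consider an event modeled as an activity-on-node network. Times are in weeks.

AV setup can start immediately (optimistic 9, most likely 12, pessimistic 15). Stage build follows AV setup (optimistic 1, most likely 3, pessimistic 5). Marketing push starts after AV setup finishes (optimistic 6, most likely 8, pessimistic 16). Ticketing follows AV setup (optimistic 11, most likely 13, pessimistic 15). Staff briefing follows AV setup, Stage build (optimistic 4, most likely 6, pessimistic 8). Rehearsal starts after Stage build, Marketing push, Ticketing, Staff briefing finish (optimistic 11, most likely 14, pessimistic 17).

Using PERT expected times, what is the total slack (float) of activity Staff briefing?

te_AV setup = (9 + 4·12 + 15)/6 = 72/6 = 12
te_Stage build = (1 + 4·3 + 5)/6 = 18/6 = 3
te_Marketing push = (6 + 4·8 + 16)/6 = 54/6 = 9
te_Ticketing = (11 + 4·13 + 15)/6 = 78/6 = 13
te_Staff briefing = (4 + 4·6 + 8)/6 = 36/6 = 6
te_Rehearsal = (11 + 4·14 + 17)/6 = 84/6 = 14

Forward pass:
ES_AV setup = 0; EF_AV setup = 12
ES_Stage build = 12; EF_Stage build = 12+3 = 15
ES_Marketing push = 12; EF_Marketing push = 12+9 = 21
ES_Ticketing = 12; EF_Ticketing = 12+13 = 25
ES_Staff briefing = max(EF_AV setup=12, EF_Stage build=15) = 15; EF_Staff briefing = 15+6 = 21
ES_Rehearsal = max(EF_Stage build=15, EF_Marketing push=21, EF_Ticketing=25, EF_Staff briefing=21) = 25; EF_Rehearsal = 25+14 = 39
Expected project duration μ = 39 weeks. Critical path: AV setup → Ticketing → Rehearsal.

Backward pass:
LF_Rehearsal = 39; LS_Rehearsal = 39−14 = 25
LF_Staff briefing = LS_Rehearsal = 25; LS_Staff briefing = 25−6 = 19
LF_Ticketing = LS_Rehearsal = 25; LS_Ticketing = 25−13 = 12
LF_Marketing push = LS_Rehearsal = 25; LS_Marketing push = 25−9 = 16
LF_Stage build = min(LS_Staff briefing=19, LS_Rehearsal=25) = 19; LS_Stage build = 19−3 = 16
LF_AV setup = min(LS_Stage build=16, LS_Marketing push=16, LS_Ticketing=12, LS_Staff briefing=19) = 12; LS_AV setup = 12−12 = 0
Slack_Staff briefing = LS_Staff briefing − ES_Staff briefing = 19 − 15 = 4

4 weeks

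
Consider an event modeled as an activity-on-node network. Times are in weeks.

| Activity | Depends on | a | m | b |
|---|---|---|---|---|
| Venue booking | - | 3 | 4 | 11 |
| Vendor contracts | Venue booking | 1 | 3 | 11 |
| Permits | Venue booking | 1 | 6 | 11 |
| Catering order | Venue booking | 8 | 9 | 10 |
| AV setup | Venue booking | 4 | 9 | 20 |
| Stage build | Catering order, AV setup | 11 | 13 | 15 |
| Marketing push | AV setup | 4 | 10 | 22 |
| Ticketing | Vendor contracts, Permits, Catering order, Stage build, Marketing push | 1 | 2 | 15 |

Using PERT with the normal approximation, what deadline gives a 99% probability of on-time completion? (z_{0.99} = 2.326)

40.9 weeks

te_Venue booking = (3 + 4·4 + 11)/6 = 30/6 = 5; σ²_Venue booking = ((11−3)/6)² = 1.778
te_Vendor contracts = (1 + 4·3 + 11)/6 = 24/6 = 4; σ²_Vendor contracts = ((11−1)/6)² = 2.778
te_Permits = (1 + 4·6 + 11)/6 = 36/6 = 6; σ²_Permits = ((11−1)/6)² = 2.778
te_Catering order = (8 + 4·9 + 10)/6 = 54/6 = 9; σ²_Catering order = ((10−8)/6)² = 0.111
te_AV setup = (4 + 4·9 + 20)/6 = 60/6 = 10; σ²_AV setup = ((20−4)/6)² = 7.111
te_Stage build = (11 + 4·13 + 15)/6 = 78/6 = 13; σ²_Stage build = ((15−11)/6)² = 0.444
te_Marketing push = (4 + 4·10 + 22)/6 = 66/6 = 11; σ²_Marketing push = ((22−4)/6)² = 9.000
te_Ticketing = (1 + 4·2 + 15)/6 = 24/6 = 4; σ²_Ticketing = ((15−1)/6)² = 5.444

Forward pass:
ES_Venue booking = 0; EF_Venue booking = 5
ES_Vendor contracts = 5; EF_Vendor contracts = 5+4 = 9
ES_Permits = 5; EF_Permits = 5+6 = 11
ES_Catering order = 5; EF_Catering order = 5+9 = 14
ES_AV setup = 5; EF_AV setup = 5+10 = 15
ES_Stage build = max(EF_Catering order=14, EF_AV setup=15) = 15; EF_Stage build = 15+13 = 28
ES_Marketing push = 15; EF_Marketing push = 15+11 = 26
ES_Ticketing = max(EF_Vendor contracts=9, EF_Permits=11, EF_Catering order=14, EF_Stage build=28, EF_Marketing push=26) = 28; EF_Ticketing = 28+4 = 32
Expected project duration μ = 32 weeks. Critical path: Venue booking → AV setup → Stage build → Ticketing.

Variance along critical path = 1.778 + 7.111 + 0.444 + 5.444 = 14.778; σ = 3.844 weeks.
D = μ + z·σ = 32 + 2.326·3.844 = 40.9 weeks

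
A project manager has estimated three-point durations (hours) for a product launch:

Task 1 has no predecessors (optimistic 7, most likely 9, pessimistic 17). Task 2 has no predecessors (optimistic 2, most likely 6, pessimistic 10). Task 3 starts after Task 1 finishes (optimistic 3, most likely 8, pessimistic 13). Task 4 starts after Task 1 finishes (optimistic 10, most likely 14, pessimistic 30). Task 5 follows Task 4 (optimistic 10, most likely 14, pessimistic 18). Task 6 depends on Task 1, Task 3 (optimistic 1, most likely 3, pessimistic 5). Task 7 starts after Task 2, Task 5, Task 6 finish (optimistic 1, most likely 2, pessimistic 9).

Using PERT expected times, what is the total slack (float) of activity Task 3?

19 hours

te_Task 1 = (7 + 4·9 + 17)/6 = 60/6 = 10
te_Task 2 = (2 + 4·6 + 10)/6 = 36/6 = 6
te_Task 3 = (3 + 4·8 + 13)/6 = 48/6 = 8
te_Task 4 = (10 + 4·14 + 30)/6 = 96/6 = 16
te_Task 5 = (10 + 4·14 + 18)/6 = 84/6 = 14
te_Task 6 = (1 + 4·3 + 5)/6 = 18/6 = 3
te_Task 7 = (1 + 4·2 + 9)/6 = 18/6 = 3

Forward pass:
ES_Task 1 = 0; EF_Task 1 = 10
ES_Task 2 = 0; EF_Task 2 = 6
ES_Task 3 = 10; EF_Task 3 = 10+8 = 18
ES_Task 4 = 10; EF_Task 4 = 10+16 = 26
ES_Task 5 = 26; EF_Task 5 = 26+14 = 40
ES_Task 6 = max(EF_Task 1=10, EF_Task 3=18) = 18; EF_Task 6 = 18+3 = 21
ES_Task 7 = max(EF_Task 2=6, EF_Task 5=40, EF_Task 6=21) = 40; EF_Task 7 = 40+3 = 43
Expected project duration μ = 43 hours. Critical path: Task 1 → Task 4 → Task 5 → Task 7.

Backward pass:
LF_Task 7 = 43; LS_Task 7 = 43−3 = 40
LF_Task 6 = LS_Task 7 = 40; LS_Task 6 = 40−3 = 37
LF_Task 5 = LS_Task 7 = 40; LS_Task 5 = 40−14 = 26
LF_Task 4 = LS_Task 5 = 26; LS_Task 4 = 26−16 = 10
LF_Task 3 = LS_Task 6 = 37; LS_Task 3 = 37−8 = 29
LF_Task 2 = LS_Task 7 = 40; LS_Task 2 = 40−6 = 34
LF_Task 1 = min(LS_Task 3=29, LS_Task 4=10, LS_Task 6=37) = 10; LS_Task 1 = 10−10 = 0
Slack_Task 3 = LS_Task 3 − ES_Task 3 = 29 − 10 = 19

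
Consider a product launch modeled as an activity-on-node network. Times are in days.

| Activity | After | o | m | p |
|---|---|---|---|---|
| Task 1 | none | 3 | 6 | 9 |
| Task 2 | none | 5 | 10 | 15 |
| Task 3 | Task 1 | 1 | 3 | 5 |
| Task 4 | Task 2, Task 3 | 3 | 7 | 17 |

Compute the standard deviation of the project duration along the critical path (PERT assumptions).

2.87 days

te_Task 1 = (3 + 4·6 + 9)/6 = 36/6 = 6; σ²_Task 1 = ((9−3)/6)² = 1.000
te_Task 2 = (5 + 4·10 + 15)/6 = 60/6 = 10; σ²_Task 2 = ((15−5)/6)² = 2.778
te_Task 3 = (1 + 4·3 + 5)/6 = 18/6 = 3; σ²_Task 3 = ((5−1)/6)² = 0.444
te_Task 4 = (3 + 4·7 + 17)/6 = 48/6 = 8; σ²_Task 4 = ((17−3)/6)² = 5.444

Forward pass:
ES_Task 1 = 0; EF_Task 1 = 6
ES_Task 2 = 0; EF_Task 2 = 10
ES_Task 3 = 6; EF_Task 3 = 6+3 = 9
ES_Task 4 = max(EF_Task 2=10, EF_Task 3=9) = 10; EF_Task 4 = 10+8 = 18
Expected project duration μ = 18 days. Critical path: Task 2 → Task 4.

Variance along critical path = 2.778 + 5.444 = 8.222
σ = √8.222 = 2.867 days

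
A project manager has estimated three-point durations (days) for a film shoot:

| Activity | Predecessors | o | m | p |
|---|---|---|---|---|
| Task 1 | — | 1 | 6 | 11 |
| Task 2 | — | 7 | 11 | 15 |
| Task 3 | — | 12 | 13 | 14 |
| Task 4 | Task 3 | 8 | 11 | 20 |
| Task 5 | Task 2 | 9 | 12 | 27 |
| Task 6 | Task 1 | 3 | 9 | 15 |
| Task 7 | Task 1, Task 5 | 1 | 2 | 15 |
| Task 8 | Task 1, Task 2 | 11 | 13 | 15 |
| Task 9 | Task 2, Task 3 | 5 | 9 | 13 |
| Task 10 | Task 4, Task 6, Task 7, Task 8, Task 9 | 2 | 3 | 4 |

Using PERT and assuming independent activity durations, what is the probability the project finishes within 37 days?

0.892

te_Task 1 = (1 + 4·6 + 11)/6 = 36/6 = 6; σ²_Task 1 = ((11−1)/6)² = 2.778
te_Task 2 = (7 + 4·11 + 15)/6 = 66/6 = 11; σ²_Task 2 = ((15−7)/6)² = 1.778
te_Task 3 = (12 + 4·13 + 14)/6 = 78/6 = 13; σ²_Task 3 = ((14−12)/6)² = 0.111
te_Task 4 = (8 + 4·11 + 20)/6 = 72/6 = 12; σ²_Task 4 = ((20−8)/6)² = 4.000
te_Task 5 = (9 + 4·12 + 27)/6 = 84/6 = 14; σ²_Task 5 = ((27−9)/6)² = 9.000
te_Task 6 = (3 + 4·9 + 15)/6 = 54/6 = 9; σ²_Task 6 = ((15−3)/6)² = 4.000
te_Task 7 = (1 + 4·2 + 15)/6 = 24/6 = 4; σ²_Task 7 = ((15−1)/6)² = 5.444
te_Task 8 = (11 + 4·13 + 15)/6 = 78/6 = 13; σ²_Task 8 = ((15−11)/6)² = 0.444
te_Task 9 = (5 + 4·9 + 13)/6 = 54/6 = 9; σ²_Task 9 = ((13−5)/6)² = 1.778
te_Task 10 = (2 + 4·3 + 4)/6 = 18/6 = 3; σ²_Task 10 = ((4−2)/6)² = 0.111

Forward pass:
ES_Task 1 = 0; EF_Task 1 = 6
ES_Task 2 = 0; EF_Task 2 = 11
ES_Task 3 = 0; EF_Task 3 = 13
ES_Task 4 = 13; EF_Task 4 = 13+12 = 25
ES_Task 5 = 11; EF_Task 5 = 11+14 = 25
ES_Task 6 = 6; EF_Task 6 = 6+9 = 15
ES_Task 7 = max(EF_Task 1=6, EF_Task 5=25) = 25; EF_Task 7 = 25+4 = 29
ES_Task 8 = max(EF_Task 1=6, EF_Task 2=11) = 11; EF_Task 8 = 11+13 = 24
ES_Task 9 = max(EF_Task 2=11, EF_Task 3=13) = 13; EF_Task 9 = 13+9 = 22
ES_Task 10 = max(EF_Task 4=25, EF_Task 6=15, EF_Task 7=29, EF_Task 8=24, EF_Task 9=22) = 29; EF_Task 10 = 29+3 = 32
Expected project duration μ = 32 days. Critical path: Task 2 → Task 5 → Task 7 → Task 10.

Variance along critical path = 1.778 + 9.000 + 5.444 + 0.111 = 16.333; σ = √16.333 = 4.041 days.
Z = (37 − 32) / 4.041 = 1.237
P(T ≤ 37) = Φ(1.237) ≈ 0.892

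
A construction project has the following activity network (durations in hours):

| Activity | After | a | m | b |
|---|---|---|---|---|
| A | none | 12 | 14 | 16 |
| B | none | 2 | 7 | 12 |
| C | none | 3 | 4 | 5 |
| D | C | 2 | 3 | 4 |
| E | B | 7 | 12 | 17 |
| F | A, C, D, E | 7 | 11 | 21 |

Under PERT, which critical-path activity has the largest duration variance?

te_A = (12 + 4·14 + 16)/6 = 84/6 = 14; σ²_A = ((16−12)/6)² = 0.444
te_B = (2 + 4·7 + 12)/6 = 42/6 = 7; σ²_B = ((12−2)/6)² = 2.778
te_C = (3 + 4·4 + 5)/6 = 24/6 = 4; σ²_C = ((5−3)/6)² = 0.111
te_D = (2 + 4·3 + 4)/6 = 18/6 = 3; σ²_D = ((4−2)/6)² = 0.111
te_E = (7 + 4·12 + 17)/6 = 72/6 = 12; σ²_E = ((17−7)/6)² = 2.778
te_F = (7 + 4·11 + 21)/6 = 72/6 = 12; σ²_F = ((21−7)/6)² = 5.444

Forward pass:
ES_A = 0; EF_A = 14
ES_B = 0; EF_B = 7
ES_C = 0; EF_C = 4
ES_D = 4; EF_D = 4+3 = 7
ES_E = 7; EF_E = 7+12 = 19
ES_F = max(EF_A=14, EF_C=4, EF_D=7, EF_E=19) = 19; EF_F = 19+12 = 31
Expected project duration μ = 31 hours. Critical path: B → E → F.

Variances on critical path: σ²_B=2.778, σ²_E=2.778, σ²_F=5.444.
Largest is σ²_F = 5.444.

F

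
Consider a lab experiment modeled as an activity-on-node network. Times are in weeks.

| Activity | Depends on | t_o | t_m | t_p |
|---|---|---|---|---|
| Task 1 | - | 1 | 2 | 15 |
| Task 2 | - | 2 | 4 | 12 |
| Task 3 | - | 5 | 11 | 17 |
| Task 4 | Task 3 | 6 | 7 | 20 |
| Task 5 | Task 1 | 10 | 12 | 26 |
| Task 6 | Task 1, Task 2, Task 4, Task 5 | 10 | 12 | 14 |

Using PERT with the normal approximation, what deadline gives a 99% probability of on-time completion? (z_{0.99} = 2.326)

39.3 weeks

te_Task 1 = (1 + 4·2 + 15)/6 = 24/6 = 4; σ²_Task 1 = ((15−1)/6)² = 5.444
te_Task 2 = (2 + 4·4 + 12)/6 = 30/6 = 5; σ²_Task 2 = ((12−2)/6)² = 2.778
te_Task 3 = (5 + 4·11 + 17)/6 = 66/6 = 11; σ²_Task 3 = ((17−5)/6)² = 4.000
te_Task 4 = (6 + 4·7 + 20)/6 = 54/6 = 9; σ²_Task 4 = ((20−6)/6)² = 5.444
te_Task 5 = (10 + 4·12 + 26)/6 = 84/6 = 14; σ²_Task 5 = ((26−10)/6)² = 7.111
te_Task 6 = (10 + 4·12 + 14)/6 = 72/6 = 12; σ²_Task 6 = ((14−10)/6)² = 0.444

Forward pass:
ES_Task 1 = 0; EF_Task 1 = 4
ES_Task 2 = 0; EF_Task 2 = 5
ES_Task 3 = 0; EF_Task 3 = 11
ES_Task 4 = 11; EF_Task 4 = 11+9 = 20
ES_Task 5 = 4; EF_Task 5 = 4+14 = 18
ES_Task 6 = max(EF_Task 1=4, EF_Task 2=5, EF_Task 4=20, EF_Task 5=18) = 20; EF_Task 6 = 20+12 = 32
Expected project duration μ = 32 weeks. Critical path: Task 3 → Task 4 → Task 6.

Variance along critical path = 4.000 + 5.444 + 0.444 = 9.889; σ = 3.145 weeks.
D = μ + z·σ = 32 + 2.326·3.145 = 39.3 weeks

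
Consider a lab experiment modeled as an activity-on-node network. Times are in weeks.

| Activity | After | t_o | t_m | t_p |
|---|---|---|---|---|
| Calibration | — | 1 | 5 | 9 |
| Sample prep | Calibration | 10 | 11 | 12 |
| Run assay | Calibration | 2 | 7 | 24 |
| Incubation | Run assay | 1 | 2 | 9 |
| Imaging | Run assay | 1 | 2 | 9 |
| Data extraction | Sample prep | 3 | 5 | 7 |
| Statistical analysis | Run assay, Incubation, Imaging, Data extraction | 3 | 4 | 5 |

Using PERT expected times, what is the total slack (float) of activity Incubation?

4 weeks

te_Calibration = (1 + 4·5 + 9)/6 = 30/6 = 5
te_Sample prep = (10 + 4·11 + 12)/6 = 66/6 = 11
te_Run assay = (2 + 4·7 + 24)/6 = 54/6 = 9
te_Incubation = (1 + 4·2 + 9)/6 = 18/6 = 3
te_Imaging = (1 + 4·2 + 9)/6 = 18/6 = 3
te_Data extraction = (3 + 4·5 + 7)/6 = 30/6 = 5
te_Statistical analysis = (3 + 4·4 + 5)/6 = 24/6 = 4

Forward pass:
ES_Calibration = 0; EF_Calibration = 5
ES_Sample prep = 5; EF_Sample prep = 5+11 = 16
ES_Run assay = 5; EF_Run assay = 5+9 = 14
ES_Incubation = 14; EF_Incubation = 14+3 = 17
ES_Imaging = 14; EF_Imaging = 14+3 = 17
ES_Data extraction = 16; EF_Data extraction = 16+5 = 21
ES_Statistical analysis = max(EF_Run assay=14, EF_Incubation=17, EF_Imaging=17, EF_Data extraction=21) = 21; EF_Statistical analysis = 21+4 = 25
Expected project duration μ = 25 weeks. Critical path: Calibration → Sample prep → Data extraction → Statistical analysis.

Backward pass:
LF_Statistical analysis = 25; LS_Statistical analysis = 25−4 = 21
LF_Data extraction = LS_Statistical analysis = 21; LS_Data extraction = 21−5 = 16
LF_Imaging = LS_Statistical analysis = 21; LS_Imaging = 21−3 = 18
LF_Incubation = LS_Statistical analysis = 21; LS_Incubation = 21−3 = 18
LF_Run assay = min(LS_Incubation=18, LS_Imaging=18, LS_Statistical analysis=21) = 18; LS_Run assay = 18−9 = 9
LF_Sample prep = LS_Data extraction = 16; LS_Sample prep = 16−11 = 5
LF_Calibration = min(LS_Sample prep=5, LS_Run assay=9) = 5; LS_Calibration = 5−5 = 0
Slack_Incubation = LS_Incubation − ES_Incubation = 18 − 14 = 4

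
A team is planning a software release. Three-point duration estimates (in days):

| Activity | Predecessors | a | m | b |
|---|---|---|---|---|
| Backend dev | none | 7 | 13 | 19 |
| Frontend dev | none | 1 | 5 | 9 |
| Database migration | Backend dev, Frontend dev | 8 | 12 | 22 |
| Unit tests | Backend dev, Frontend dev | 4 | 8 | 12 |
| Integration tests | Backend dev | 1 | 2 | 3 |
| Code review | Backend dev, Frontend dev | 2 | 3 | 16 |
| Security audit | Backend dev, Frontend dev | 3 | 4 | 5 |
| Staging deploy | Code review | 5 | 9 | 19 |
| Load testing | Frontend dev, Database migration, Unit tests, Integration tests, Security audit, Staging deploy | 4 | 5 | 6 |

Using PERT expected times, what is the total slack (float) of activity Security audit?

te_Backend dev = (7 + 4·13 + 19)/6 = 78/6 = 13
te_Frontend dev = (1 + 4·5 + 9)/6 = 30/6 = 5
te_Database migration = (8 + 4·12 + 22)/6 = 78/6 = 13
te_Unit tests = (4 + 4·8 + 12)/6 = 48/6 = 8
te_Integration tests = (1 + 4·2 + 3)/6 = 12/6 = 2
te_Code review = (2 + 4·3 + 16)/6 = 30/6 = 5
te_Security audit = (3 + 4·4 + 5)/6 = 24/6 = 4
te_Staging deploy = (5 + 4·9 + 19)/6 = 60/6 = 10
te_Load testing = (4 + 4·5 + 6)/6 = 30/6 = 5

Forward pass:
ES_Backend dev = 0; EF_Backend dev = 13
ES_Frontend dev = 0; EF_Frontend dev = 5
ES_Database migration = max(EF_Backend dev=13, EF_Frontend dev=5) = 13; EF_Database migration = 13+13 = 26
ES_Unit tests = max(EF_Backend dev=13, EF_Frontend dev=5) = 13; EF_Unit tests = 13+8 = 21
ES_Integration tests = 13; EF_Integration tests = 13+2 = 15
ES_Code review = max(EF_Backend dev=13, EF_Frontend dev=5) = 13; EF_Code review = 13+5 = 18
ES_Security audit = max(EF_Backend dev=13, EF_Frontend dev=5) = 13; EF_Security audit = 13+4 = 17
ES_Staging deploy = 18; EF_Staging deploy = 18+10 = 28
ES_Load testing = max(EF_Frontend dev=5, EF_Database migration=26, EF_Unit tests=21, EF_Integration tests=15, EF_Security audit=17, EF_Staging deploy=28) = 28; EF_Load testing = 28+5 = 33
Expected project duration μ = 33 days. Critical path: Backend dev → Code review → Staging deploy → Load testing.

Backward pass:
LF_Load testing = 33; LS_Load testing = 33−5 = 28
LF_Staging deploy = LS_Load testing = 28; LS_Staging deploy = 28−10 = 18
LF_Security audit = LS_Load testing = 28; LS_Security audit = 28−4 = 24
LF_Code review = LS_Staging deploy = 18; LS_Code review = 18−5 = 13
LF_Integration tests = LS_Load testing = 28; LS_Integration tests = 28−2 = 26
LF_Unit tests = LS_Load testing = 28; LS_Unit tests = 28−8 = 20
LF_Database migration = LS_Load testing = 28; LS_Database migration = 28−13 = 15
LF_Frontend dev = min(LS_Database migration=15, LS_Unit tests=20, LS_Code review=13, LS_Security audit=24, LS_Load testing=28) = 13; LS_Frontend dev = 13−5 = 8
LF_Backend dev = min(LS_Database migration=15, LS_Unit tests=20, LS_Integration tests=26, LS_Code review=13, LS_Security audit=24) = 13; LS_Backend dev = 13−13 = 0
Slack_Security audit = LS_Security audit − ES_Security audit = 24 − 13 = 11

11 days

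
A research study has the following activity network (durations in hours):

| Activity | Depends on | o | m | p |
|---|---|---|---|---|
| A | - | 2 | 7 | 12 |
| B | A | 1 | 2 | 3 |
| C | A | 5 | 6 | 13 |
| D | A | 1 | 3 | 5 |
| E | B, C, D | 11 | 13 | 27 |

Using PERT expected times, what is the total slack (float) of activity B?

te_A = (2 + 4·7 + 12)/6 = 42/6 = 7
te_B = (1 + 4·2 + 3)/6 = 12/6 = 2
te_C = (5 + 4·6 + 13)/6 = 42/6 = 7
te_D = (1 + 4·3 + 5)/6 = 18/6 = 3
te_E = (11 + 4·13 + 27)/6 = 90/6 = 15

Forward pass:
ES_A = 0; EF_A = 7
ES_B = 7; EF_B = 7+2 = 9
ES_C = 7; EF_C = 7+7 = 14
ES_D = 7; EF_D = 7+3 = 10
ES_E = max(EF_B=9, EF_C=14, EF_D=10) = 14; EF_E = 14+15 = 29
Expected project duration μ = 29 hours. Critical path: A → C → E.

Backward pass:
LF_E = 29; LS_E = 29−15 = 14
LF_D = LS_E = 14; LS_D = 14−3 = 11
LF_C = LS_E = 14; LS_C = 14−7 = 7
LF_B = LS_E = 14; LS_B = 14−2 = 12
LF_A = min(LS_B=12, LS_C=7, LS_D=11) = 7; LS_A = 7−7 = 0
Slack_B = LS_B − ES_B = 12 − 7 = 5

5 hours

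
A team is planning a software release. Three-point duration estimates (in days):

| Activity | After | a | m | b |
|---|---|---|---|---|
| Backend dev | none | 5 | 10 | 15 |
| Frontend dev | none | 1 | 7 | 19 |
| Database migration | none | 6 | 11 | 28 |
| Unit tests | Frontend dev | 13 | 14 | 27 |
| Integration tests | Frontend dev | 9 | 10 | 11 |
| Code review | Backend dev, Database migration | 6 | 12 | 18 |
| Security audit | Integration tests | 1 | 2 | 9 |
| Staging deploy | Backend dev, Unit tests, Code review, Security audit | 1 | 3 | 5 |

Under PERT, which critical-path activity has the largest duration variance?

Database migration

te_Backend dev = (5 + 4·10 + 15)/6 = 60/6 = 10; σ²_Backend dev = ((15−5)/6)² = 2.778
te_Frontend dev = (1 + 4·7 + 19)/6 = 48/6 = 8; σ²_Frontend dev = ((19−1)/6)² = 9.000
te_Database migration = (6 + 4·11 + 28)/6 = 78/6 = 13; σ²_Database migration = ((28−6)/6)² = 13.444
te_Unit tests = (13 + 4·14 + 27)/6 = 96/6 = 16; σ²_Unit tests = ((27−13)/6)² = 5.444
te_Integration tests = (9 + 4·10 + 11)/6 = 60/6 = 10; σ²_Integration tests = ((11−9)/6)² = 0.111
te_Code review = (6 + 4·12 + 18)/6 = 72/6 = 12; σ²_Code review = ((18−6)/6)² = 4.000
te_Security audit = (1 + 4·2 + 9)/6 = 18/6 = 3; σ²_Security audit = ((9−1)/6)² = 1.778
te_Staging deploy = (1 + 4·3 + 5)/6 = 18/6 = 3; σ²_Staging deploy = ((5−1)/6)² = 0.444

Forward pass:
ES_Backend dev = 0; EF_Backend dev = 10
ES_Frontend dev = 0; EF_Frontend dev = 8
ES_Database migration = 0; EF_Database migration = 13
ES_Unit tests = 8; EF_Unit tests = 8+16 = 24
ES_Integration tests = 8; EF_Integration tests = 8+10 = 18
ES_Code review = max(EF_Backend dev=10, EF_Database migration=13) = 13; EF_Code review = 13+12 = 25
ES_Security audit = 18; EF_Security audit = 18+3 = 21
ES_Staging deploy = max(EF_Backend dev=10, EF_Unit tests=24, EF_Code review=25, EF_Security audit=21) = 25; EF_Staging deploy = 25+3 = 28
Expected project duration μ = 28 days. Critical path: Database migration → Code review → Staging deploy.

Variances on critical path: σ²_Database migration=13.444, σ²_Code review=4.000, σ²_Staging deploy=0.444.
Largest is σ²_Database migration = 13.444.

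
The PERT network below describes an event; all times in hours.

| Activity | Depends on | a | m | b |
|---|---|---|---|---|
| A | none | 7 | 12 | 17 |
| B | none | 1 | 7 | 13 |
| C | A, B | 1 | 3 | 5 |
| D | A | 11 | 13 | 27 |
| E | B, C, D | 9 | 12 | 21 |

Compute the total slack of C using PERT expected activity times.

12 hours

te_A = (7 + 4·12 + 17)/6 = 72/6 = 12
te_B = (1 + 4·7 + 13)/6 = 42/6 = 7
te_C = (1 + 4·3 + 5)/6 = 18/6 = 3
te_D = (11 + 4·13 + 27)/6 = 90/6 = 15
te_E = (9 + 4·12 + 21)/6 = 78/6 = 13

Forward pass:
ES_A = 0; EF_A = 12
ES_B = 0; EF_B = 7
ES_C = max(EF_A=12, EF_B=7) = 12; EF_C = 12+3 = 15
ES_D = 12; EF_D = 12+15 = 27
ES_E = max(EF_B=7, EF_C=15, EF_D=27) = 27; EF_E = 27+13 = 40
Expected project duration μ = 40 hours. Critical path: A → D → E.

Backward pass:
LF_E = 40; LS_E = 40−13 = 27
LF_D = LS_E = 27; LS_D = 27−15 = 12
LF_C = LS_E = 27; LS_C = 27−3 = 24
LF_B = min(LS_C=24, LS_E=27) = 24; LS_B = 24−7 = 17
LF_A = min(LS_C=24, LS_D=12) = 12; LS_A = 12−12 = 0
Slack_C = LS_C − ES_C = 24 − 12 = 12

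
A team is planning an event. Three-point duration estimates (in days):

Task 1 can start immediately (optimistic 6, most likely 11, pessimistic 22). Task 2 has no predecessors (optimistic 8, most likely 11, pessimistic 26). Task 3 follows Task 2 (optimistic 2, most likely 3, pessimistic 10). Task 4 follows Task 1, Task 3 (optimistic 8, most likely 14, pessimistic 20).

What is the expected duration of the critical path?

31 days

te_Task 1 = (6 + 4·11 + 22)/6 = 72/6 = 12
te_Task 2 = (8 + 4·11 + 26)/6 = 78/6 = 13
te_Task 3 = (2 + 4·3 + 10)/6 = 24/6 = 4
te_Task 4 = (8 + 4·14 + 20)/6 = 84/6 = 14

Forward pass:
ES_Task 1 = 0; EF_Task 1 = 12
ES_Task 2 = 0; EF_Task 2 = 13
ES_Task 3 = 13; EF_Task 3 = 13+4 = 17
ES_Task 4 = max(EF_Task 1=12, EF_Task 3=17) = 17; EF_Task 4 = 17+14 = 31
Expected project duration μ = 31 days. Critical path: Task 2 → Task 3 → Task 4.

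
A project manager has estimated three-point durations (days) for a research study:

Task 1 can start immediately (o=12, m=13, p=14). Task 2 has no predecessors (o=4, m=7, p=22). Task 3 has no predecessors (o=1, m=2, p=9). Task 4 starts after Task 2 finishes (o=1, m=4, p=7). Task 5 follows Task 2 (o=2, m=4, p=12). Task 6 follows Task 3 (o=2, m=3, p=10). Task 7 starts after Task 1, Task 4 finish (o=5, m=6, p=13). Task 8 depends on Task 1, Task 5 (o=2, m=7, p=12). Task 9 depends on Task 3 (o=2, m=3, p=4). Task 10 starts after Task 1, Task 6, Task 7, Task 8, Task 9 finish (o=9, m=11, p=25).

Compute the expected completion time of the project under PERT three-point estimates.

te_Task 1 = (12 + 4·13 + 14)/6 = 78/6 = 13
te_Task 2 = (4 + 4·7 + 22)/6 = 54/6 = 9
te_Task 3 = (1 + 4·2 + 9)/6 = 18/6 = 3
te_Task 4 = (1 + 4·4 + 7)/6 = 24/6 = 4
te_Task 5 = (2 + 4·4 + 12)/6 = 30/6 = 5
te_Task 6 = (2 + 4·3 + 10)/6 = 24/6 = 4
te_Task 7 = (5 + 4·6 + 13)/6 = 42/6 = 7
te_Task 8 = (2 + 4·7 + 12)/6 = 42/6 = 7
te_Task 9 = (2 + 4·3 + 4)/6 = 18/6 = 3
te_Task 10 = (9 + 4·11 + 25)/6 = 78/6 = 13

Forward pass:
ES_Task 1 = 0; EF_Task 1 = 13
ES_Task 2 = 0; EF_Task 2 = 9
ES_Task 3 = 0; EF_Task 3 = 3
ES_Task 4 = 9; EF_Task 4 = 9+4 = 13
ES_Task 5 = 9; EF_Task 5 = 9+5 = 14
ES_Task 6 = 3; EF_Task 6 = 3+4 = 7
ES_Task 7 = max(EF_Task 1=13, EF_Task 4=13) = 13; EF_Task 7 = 13+7 = 20
ES_Task 8 = max(EF_Task 1=13, EF_Task 5=14) = 14; EF_Task 8 = 14+7 = 21
ES_Task 9 = 3; EF_Task 9 = 3+3 = 6
ES_Task 10 = max(EF_Task 1=13, EF_Task 6=7, EF_Task 7=20, EF_Task 8=21, EF_Task 9=6) = 21; EF_Task 10 = 21+13 = 34
Expected project duration μ = 34 days. Critical path: Task 2 → Task 5 → Task 8 → Task 10.

34 days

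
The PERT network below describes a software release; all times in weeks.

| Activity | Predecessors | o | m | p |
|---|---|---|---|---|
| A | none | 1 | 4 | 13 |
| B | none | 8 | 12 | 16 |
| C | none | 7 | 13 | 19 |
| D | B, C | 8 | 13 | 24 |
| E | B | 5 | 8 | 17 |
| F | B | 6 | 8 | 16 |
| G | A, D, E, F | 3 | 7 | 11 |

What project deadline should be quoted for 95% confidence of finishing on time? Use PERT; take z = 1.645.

te_A = (1 + 4·4 + 13)/6 = 30/6 = 5; σ²_A = ((13−1)/6)² = 4.000
te_B = (8 + 4·12 + 16)/6 = 72/6 = 12; σ²_B = ((16−8)/6)² = 1.778
te_C = (7 + 4·13 + 19)/6 = 78/6 = 13; σ²_C = ((19−7)/6)² = 4.000
te_D = (8 + 4·13 + 24)/6 = 84/6 = 14; σ²_D = ((24−8)/6)² = 7.111
te_E = (5 + 4·8 + 17)/6 = 54/6 = 9; σ²_E = ((17−5)/6)² = 4.000
te_F = (6 + 4·8 + 16)/6 = 54/6 = 9; σ²_F = ((16−6)/6)² = 2.778
te_G = (3 + 4·7 + 11)/6 = 42/6 = 7; σ²_G = ((11−3)/6)² = 1.778

Forward pass:
ES_A = 0; EF_A = 5
ES_B = 0; EF_B = 12
ES_C = 0; EF_C = 13
ES_D = max(EF_B=12, EF_C=13) = 13; EF_D = 13+14 = 27
ES_E = 12; EF_E = 12+9 = 21
ES_F = 12; EF_F = 12+9 = 21
ES_G = max(EF_A=5, EF_D=27, EF_E=21, EF_F=21) = 27; EF_G = 27+7 = 34
Expected project duration μ = 34 weeks. Critical path: C → D → G.

Variance along critical path = 4.000 + 7.111 + 1.778 = 12.889; σ = 3.590 weeks.
D = μ + z·σ = 34 + 1.645·3.590 = 39.9 weeks

39.9 weeks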